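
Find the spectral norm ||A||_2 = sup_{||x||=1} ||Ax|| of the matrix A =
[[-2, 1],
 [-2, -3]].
||A||_2 = sqrt((18 + sqrt(68))/2) ≈ 3.6226 (= sqrt(largest eigenvalue of A^T A))

||A||_2 = sigma_max(A) = sqrt(lambda_max(A^T A)). Form the symmetric matrix M = A^T A =
[[8, 4],
 [4, 10]].
Its characteristic polynomial (trace, determinant of M give the coefficients) is
  p(λ) = det(λ I - M) = λ^2 - 18λ + 64.
For λ^2 - 18λ + 64 the discriminant is 68. It is nonnegative but not a perfect square, so the roots are real and irrational: λ = (18 ± sqrt(68))/2 ≈ 13.1231, 4.8769.
So the eigenvalues of A^T A are ≈ 4.8769, 13.1231 (all ≥ 0, as they must be for A^T A). The largest is λ_max = (18 + sqrt(68))/2 ≈ 13.1231, hence ||A||_2 = sqrt(λ_max) = sqrt((18 + sqrt(68))/2) ≈ 3.6226.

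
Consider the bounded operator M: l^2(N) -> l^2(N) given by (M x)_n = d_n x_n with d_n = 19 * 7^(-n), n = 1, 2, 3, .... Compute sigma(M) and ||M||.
sigma(M) = {19 * 7^(-n) : n ≥ 1} ∪ {0}; ||M|| = 19/7

A bounded diagonal operator on l^2 with diagonal entries d_n has spectrum equal to the closure of {d_n : n ≥ 1}: every d_n is an eigenvalue (with eigenvector e_n), so {d_n} ⊂ sigma(M); the spectrum is closed, so its closure is too; and for lambda not in the closure, (M - lambda I) has bounded inverse (the diagonal entries 1/(d_n - lambda) are bounded). For our sequence d_n = 19 * 7^(-n), n = 1, 2, 3, ...:
  - {d_n} = {19 * 7^(-n) : n ≥ 1}; the only limit point is 0
  - closure = {19 * 7^(-n) : n ≥ 1} ∪ {0}
For the norm: a diagonal operator has ||M|| = sup_n |d_n|. Here d_n = 19 * 7^(-n) is positive and decreasing, so sup_n |d_n| = d_1 = 19/7. So ||M|| = 19/7.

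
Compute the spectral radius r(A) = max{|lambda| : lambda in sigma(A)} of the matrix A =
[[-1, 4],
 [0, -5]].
r(A) = 5

The eigenvalues of A are the roots of its characteristic polynomial. With M = A (coefficients from the trace and determinant):
  p(λ) = det(λ I - M) = λ^2 + 6λ + 5.
For λ^2 + 6λ + 5 the discriminant is 16. It is a perfect square (4^2), so the roots are rational: λ = (-6 ± 4)/2 = -1, -5.
Thus the eigenvalues (to 4 decimals) are -1 (modulus 1); -5 (modulus 5). The spectral radius is the largest modulus: r(A) = 5. (Cross-check: r(A) ≤ ||A||_2 ≈ 6.434; equality holds whenever A is normal, though it can also hold for some non-normal A.)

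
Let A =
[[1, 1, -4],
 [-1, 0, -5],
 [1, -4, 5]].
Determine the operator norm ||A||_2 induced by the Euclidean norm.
||A||_2 ≈ 8.7411 (= sqrt(largest eigenvalue of A^T A))

||A||_2 = sigma_max(A) = sqrt(lambda_max(A^T A)). Form the symmetric matrix M = A^T A =
[[3, -3, 6],
 [-3, 17, -24],
 [6, -24, 66]].
Its characteristic polynomial (trace, sum of principal 2x2 minors, determinant of M give the coefficients) is
  p(λ) = det(λ I - M) = λ^3 - 86λ^2 + 750λ - 1296.
No integer candidate from the rational root theorem (±divisors of 1296) is a root, so the roots are irrational. The cubic discriminant is Δ = 634742064 > 0, so there are three distinct real roots. p(2) = -132 and p(3) = 207 have opposite signs, so a root lies in (2, 3); Newton's method refines it to λ ≈ 2.3375. p(7) = 83 and p(8) = -288 have opposite signs, so a root lies in (7, 8); Newton's method refines it to λ ≈ 7.2565. p(76) = -2056 and p(77) = 3093 have opposite signs, so a root lies in (76, 77); Newton's method refines it to λ ≈ 76.406. Check (Vieta): the three roots sum to 86, matching tr M = 86.
So the eigenvalues of A^T A are ≈ 2.3375, 7.2565, 76.406 (all ≥ 0, as they must be for A^T A). The largest is λ_max ≈ 76.406, hence ||A||_2 = sqrt(λ_max) ≈ 8.7411.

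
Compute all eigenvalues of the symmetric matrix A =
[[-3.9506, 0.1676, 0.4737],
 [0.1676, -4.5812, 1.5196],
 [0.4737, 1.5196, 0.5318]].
sigma(A) ≈ {-5, -4, 1}

A is real symmetric, so its spectrum consists of real eigenvalues. Expanding the characteristic polynomial of the displayed matrix gives
  det(λ I - A) = p(λ) = λ^3 + (8)λ^2 + (11)λ + (-20.0018).
Solving p(λ) = 0 yields eigenvalues ≈ -5, -4, 1. (A is shown rounded to 4 decimals, so these recover the underlying integer eigenvalues to within that precision.)
Verification: the trace of A = -8 equals the sum of eigenvalues -8, and det(A) ≈ 20.0018 matches the eigenvalue product 20.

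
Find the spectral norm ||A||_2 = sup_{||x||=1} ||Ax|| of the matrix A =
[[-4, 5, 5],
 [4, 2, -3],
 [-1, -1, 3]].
||A||_2 ≈ 8.9837 (= sqrt(largest eigenvalue of A^T A))

||A||_2 = sigma_max(A) = sqrt(lambda_max(A^T A)). Form the symmetric matrix M = A^T A =
[[33, -11, -35],
 [-11, 30, 16],
 [-35, 16, 43]].
Its characteristic polynomial (trace, sum of principal 2x2 minors, determinant of M give the coefficients) is
  p(λ) = det(λ I - M) = λ^3 - 106λ^2 + 2097λ - 4489.
No integer candidate from the rational root theorem (±divisors of 4489) is a root, so the roots are irrational. The cubic discriminant is Δ = 8554687433 > 0, so there are three distinct real roots. p(2) = -711 and p(3) = 875 have opposite signs, so a root lies in (2, 3); Newton's method refines it to λ ≈ 2.433. p(22) = 989 and p(23) = -165 have opposite signs, so a root lies in (22, 23); Newton's method refines it to λ ≈ 22.861. p(80) = -3129 and p(81) = 1343 have opposite signs, so a root lies in (80, 81); Newton's method refines it to λ ≈ 80.706. Check (Vieta): the three roots sum to 106, matching tr M = 106.
So the eigenvalues of A^T A are ≈ 2.433, 22.861, 80.706 (all ≥ 0, as they must be for A^T A). The largest is λ_max ≈ 80.706, hence ||A||_2 = sqrt(λ_max) ≈ 8.9837.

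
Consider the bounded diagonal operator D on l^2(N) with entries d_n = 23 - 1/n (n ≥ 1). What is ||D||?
||D|| = 23

For a diagonal operator on l^2 with entries d_n, ||D|| = sup_n |d_n|. Here d_1 = 22, d_2 = 45/2, ..., and d_n = 23 - 1/n increases monotonically toward 23. All terms lie in [22, 23), so |d_n| = d_n and the supremum is the limit 23, which is not attained by any individual d_n. Hence ||D|| = 23.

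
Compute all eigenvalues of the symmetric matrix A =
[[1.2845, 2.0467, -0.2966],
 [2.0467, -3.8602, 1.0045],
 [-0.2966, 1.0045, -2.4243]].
sigma(A) ≈ {-5, -2, 2}

A is real symmetric, so its spectrum consists of real eigenvalues. Expanding the characteristic polynomial of the displayed matrix gives
  det(λ I - A) = p(λ) = λ^3 + (5)λ^2 + (-4)λ + (-20).
Solving p(λ) = 0 yields eigenvalues ≈ -5, -2, 2. (A is shown rounded to 4 decimals, so these recover the underlying integer eigenvalues to within that precision.)
Verification: the trace of A = -5 equals the sum of eigenvalues -5, and det(A) ≈ 20.0000 matches the eigenvalue product 20.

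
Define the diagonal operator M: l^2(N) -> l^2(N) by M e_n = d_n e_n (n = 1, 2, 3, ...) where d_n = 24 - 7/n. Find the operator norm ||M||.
||M|| = 24

For a diagonal operator on l^2 with entries d_n, ||M|| = sup_n |d_n|. Here d_1 = 17, d_2 = 41/2, ..., and d_n = 24 - 7/n increases monotonically toward 24. All terms lie in [17, 24), so |d_n| = d_n and the supremum is the limit 24, which is not attained by any individual d_n. Hence ||M|| = 24.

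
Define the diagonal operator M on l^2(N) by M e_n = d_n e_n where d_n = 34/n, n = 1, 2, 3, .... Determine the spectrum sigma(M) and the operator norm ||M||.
sigma(M) = {34/n : n ≥ 1} ∪ {0}; ||M|| = 34

A bounded diagonal operator on l^2 with diagonal entries d_n has spectrum equal to the closure of {d_n : n ≥ 1}: every d_n is an eigenvalue (with eigenvector e_n), so {d_n} ⊂ sigma(M); the spectrum is closed, so its closure is too; and for lambda not in the closure, (M - lambda I) has bounded inverse (the diagonal entries 1/(d_n - lambda) are bounded). For our sequence d_n = 34/n, n = 1, 2, 3, ...:
  - {d_n} = {34/n : n ≥ 1}; the only limit point is 0
  - closure = {34/n : n ≥ 1} ∪ {0}
For the norm: a diagonal operator has ||M|| = sup_n |d_n|. Here d_n = 34/n is positive and decreasing, so sup_n |d_n| = d_1 = 34. So ||M|| = 34.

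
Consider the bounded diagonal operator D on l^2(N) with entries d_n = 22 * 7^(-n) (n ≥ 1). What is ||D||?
||D|| = 22/7 (attained at n = 1)

For D diagonal, ||D|| = sup_n |d_n|. The sequence d_n = 22 * 7^(-n) is positive and strictly decreasing (ratio 7^(-1) < 1), so the supremum is d_1 = 22/7. Hence ||D|| = 22/7.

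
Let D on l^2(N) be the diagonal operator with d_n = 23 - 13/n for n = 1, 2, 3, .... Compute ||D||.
||D|| = 23

For a diagonal operator on l^2 with entries d_n, ||D|| = sup_n |d_n|. Here d_1 = 10, d_2 = 33/2, ..., and d_n = 23 - 13/n increases monotonically toward 23. All terms lie in [10, 23), so |d_n| = d_n and the supremum is the limit 23, which is not attained by any individual d_n. Hence ||D|| = 23.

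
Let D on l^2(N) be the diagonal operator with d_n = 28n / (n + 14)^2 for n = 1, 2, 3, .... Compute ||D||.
||D|| = 1/2 (attained at n = 14)

For D diagonal, ||D|| = sup_n |d_n|. Treat f(x) = 28x / (x + 14)^2 for real x > 0. By the quotient rule, f'(x) = 28(14 - x)/(x + 14)^3, which is positive for x < 14 and negative for x > 14. So f has a unique maximum at x = 14, and since 14 is a positive integer, the supremum over n ≥ 1 is attained at n = 14: d_14 = 28·14/(14 + 14)^2 = 28·14/784 = 1/2. Hence ||D|| = 1/2.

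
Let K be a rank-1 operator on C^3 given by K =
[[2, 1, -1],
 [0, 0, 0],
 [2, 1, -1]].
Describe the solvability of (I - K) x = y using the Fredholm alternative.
(I - K) is singular (det(I - K) = 0, i.e. 1 ∈ sigma(K)). (I - K) x = y is solvable iff y ⊥ ker((I - K)^*) = span{(2, 1, -1)}, i.e. iff 2y_1 + y_2 - y_3 = 0. When solvable, the solutions are x = y + c·(1, 0, 1), c arbitrary (ker(I - K) = span{(1, 0, 1)}, dimension 1).

K has rank 1, so it is an outer product K = u v^T: every row of K is a multiple of one row vector. Reading off the entries, u = (1, 0, 1) and v = (2, 1, -1) (row i of K equals u_i·v^T). A rank-one matrix u v^T satisfies K u = u (v·u) and kills the (2)-dimensional subspace v^⊥, so its characteristic polynomial is lambda^2 (lambda - v·u) with v·u = tr K = 1. Hence the eigenvalues of I - K are 1 (multiplicity 2) and 1 - (1) = 0, so det(I - K) = 0. (Direct check: I - K =
[[-1, -1, 1],
 [0, 1, 0],
 [-2, -1, 2]]
has determinant 0.) So 1 is an eigenvalue of K and (I - K) is not invertible. The finite-dimensional Fredholm alternative says: either (I - K) is invertible, or ker(I - K) ≠ {0} and then range(I - K) = ker((I - K)^*)^⊥, with dim ker(I - K) = dim ker((I - K)^*). We are in the second case, so we need both kernels. Kernel of I - K: (I - K) u = u - u (v·u) = u - u = 0, so ker(I - K) = span{u} = span{(1, 0, 1)} (it is exactly 1-dimensional because rank(I - K) = 2). Kernel of the adjoint: K is real, so (I - K)^* = I - K^T = I - v u^T, and (I - v u^T) v = v - v (u·v) = 0; hence ker((I - K)^*) = span{v} = span{(2, 1, -1)}. Therefore (I - K) x = y is solvable iff <y, v> = 0, i.e. iff 2y_1 + y_2 - y_3 = 0. When this holds, K y = u (v·y) = 0, so (I - K) y = y and x = y is a particular solution; the full solution set is the line x = y + c·u = y + c·(1, 0, 1), c ∈ C.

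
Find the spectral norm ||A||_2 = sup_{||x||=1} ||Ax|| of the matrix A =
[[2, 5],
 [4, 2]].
||A||_2 = sqrt((49 + sqrt(1377))/2) ≈ 6.5616 (= sqrt(largest eigenvalue of A^T A))

||A||_2 = sigma_max(A) = sqrt(lambda_max(A^T A)). Form the symmetric matrix M = A^T A =
[[20, 18],
 [18, 29]].
Its characteristic polynomial (trace, determinant of M give the coefficients) is
  p(λ) = det(λ I - M) = λ^2 - 49λ + 256.
For λ^2 - 49λ + 256 the discriminant is 1377. It is nonnegative but not a perfect square, so the roots are real and irrational: λ = (49 ± sqrt(1377))/2 ≈ 43.054, 5.946.
So the eigenvalues of A^T A are ≈ 5.946, 43.054 (all ≥ 0, as they must be for A^T A). The largest is λ_max = (49 + sqrt(1377))/2 ≈ 43.054, hence ||A||_2 = sqrt(λ_max) = sqrt((49 + sqrt(1377))/2) ≈ 6.5616.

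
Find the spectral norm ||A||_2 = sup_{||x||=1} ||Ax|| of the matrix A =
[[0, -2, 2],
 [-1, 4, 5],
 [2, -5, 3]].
||A||_2 ≈ 7.0321 (= sqrt(largest eigenvalue of A^T A))

||A||_2 = sigma_max(A) = sqrt(lambda_max(A^T A)). Form the symmetric matrix M = A^T A =
[[5, -14, 1],
 [-14, 45, 1],
 [1, 1, 38]].
Its characteristic polynomial (trace, sum of principal 2x2 minors, determinant of M give the coefficients) is
  p(λ) = det(λ I - M) = λ^3 - 88λ^2 + 1927λ - 1024.
No integer candidate from the rational root theorem (±divisors of 1024) is a root, so the roots are irrational. The cubic discriminant is Δ = 439683812 > 0, so there are three distinct real roots. p(0) = -1024 and p(1) = 816 have opposite signs, so a root lies in (0, 1); Newton's method refines it to λ ≈ 0.5449. p(38) = 2 and p(39) = -400 have opposite signs, so a root lies in (38, 39); Newton's method refines it to λ ≈ 38.0047. p(49) = -240 and p(50) = 326 have opposite signs, so a root lies in (49, 50); Newton's method refines it to λ ≈ 49.4505. Check (Vieta): the three roots sum to 88, matching tr M = 88.
So the eigenvalues of A^T A are ≈ 0.5449, 38.0047, 49.4505 (all ≥ 0, as they must be for A^T A). The largest is λ_max ≈ 49.4505, hence ||A||_2 = sqrt(λ_max) ≈ 7.0321.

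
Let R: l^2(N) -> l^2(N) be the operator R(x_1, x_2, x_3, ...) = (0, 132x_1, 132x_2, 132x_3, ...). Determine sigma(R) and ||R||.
sigma(R) = closed disk {z in C : |z| ≤ 132}; ||R|| = 132

Note R = 132·U where U is the unit right shift (U x)_k = x_{k-1} (with x_0 := 0); so ||R|| = 132||U|| and sigma(R) = 132·sigma(U). ||R x||^2 = sum_{k≥1} |132x_k|^2 = 17424||x||^2, so ||R|| = 132 and sigma(R) ⊂ {|z| ≤ 132}. For any |lambda| < 132, the equation (R - lambda I) x = 0 forces x_1 = 0, then 132x_k = lambda x_{k+1} ⇒ x = 0, so R has no eigenvalues. But (R - lambda I) is not surjective for |lambda| < 132: solving (R - lambda I) x = e_1 would require x_n proportional to (lambda/132)^(-n), which is not in l^2. So every |lambda| < 132 lies in the residual spectrum. The boundary |lambda| = 132 is in the approximate point spectrum (the spectrum is closed). Hence sigma(R) is the closed disk of radius 132.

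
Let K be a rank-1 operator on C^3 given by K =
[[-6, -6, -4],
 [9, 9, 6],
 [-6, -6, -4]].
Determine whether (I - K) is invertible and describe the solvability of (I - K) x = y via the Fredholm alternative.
(I - K) is invertible (det(I - K) = 2 ≠ 0), so for every y in C^3 the equation (I - K) x = y has a unique solution.

K has rank 1, so it is an outer product K = u v^T: every row of K is a multiple of one row vector. Reading off the entries, u = (-2, 3, -2) and v = (3, 3, 2) (row i of K equals u_i·v^T). A rank-one matrix u v^T satisfies K u = u (v·u) and kills the (2)-dimensional subspace v^⊥, so its characteristic polynomial is lambda^2 (lambda - v·u) with v·u = tr K = -1. Hence the eigenvalues of I - K are 1 (multiplicity 2) and 1 - (-1) = 2, so det(I - K) = 2. (Direct check: I - K =
[[7, 6, 4],
 [-9, -8, -6],
 [6, 6, 5]]
has determinant 2.) The finite-dimensional Fredholm alternative says: either (I - K) is invertible, or ker(I - K) ≠ {0} and then range(I - K) = ker((I - K)^*)^⊥, with dim ker(I - K) = dim ker((I - K)^*). Since det(I - K) ≠ 0, 1 is not an eigenvalue of K and ker(I - K) = {0}, so we are in the first case: for every y there is a unique x = (I - K)^(-1) y. Explicitly, by the Sherman–Morrison formula, (I - u v^T)^(-1) = I + u v^T/(1 - v·u), i.e. (I - K)^(-1) = I + K/(2).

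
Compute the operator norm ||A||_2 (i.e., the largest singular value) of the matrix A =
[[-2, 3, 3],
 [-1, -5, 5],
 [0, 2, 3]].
||A||_2 ≈ 7.2291 (= sqrt(largest eigenvalue of A^T A))

||A||_2 = sigma_max(A) = sqrt(lambda_max(A^T A)). Form the symmetric matrix M = A^T A =
[[5, -1, -11],
 [-1, 38, -10],
 [-11, -10, 43]].
Its characteristic polynomial (trace, sum of principal 2x2 minors, determinant of M give the coefficients) is
  p(λ) = det(λ I - M) = λ^3 - 86λ^2 + 1817λ - 2809.
No integer candidate from the rational root theorem (±divisors of 2809) is a root, so the roots are irrational. The cubic discriminant is Δ = 963741633 > 0, so there are three distinct real roots. p(1) = -1077 and p(2) = 489 have opposite signs, so a root lies in (1, 2); Newton's method refines it to λ ≈ 1.6764. p(32) = 39 and p(33) = -565 have opposite signs, so a root lies in (32, 33); Newton's method refines it to λ ≈ 32.0635. p(52) = -261 and p(53) = 795 have opposite signs, so a root lies in (52, 53); Newton's method refines it to λ ≈ 52.2601. Check (Vieta): the three roots sum to 86, matching tr M = 86.
So the eigenvalues of A^T A are ≈ 1.6764, 32.0635, 52.2601 (all ≥ 0, as they must be for A^T A). The largest is λ_max ≈ 52.2601, hence ||A||_2 = sqrt(λ_max) ≈ 7.2291.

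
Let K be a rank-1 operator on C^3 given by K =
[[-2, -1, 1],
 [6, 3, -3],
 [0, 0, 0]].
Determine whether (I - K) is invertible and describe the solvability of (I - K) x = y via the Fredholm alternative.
(I - K) is singular (det(I - K) = 0, i.e. 1 ∈ sigma(K)). (I - K) x = y is solvable iff y ⊥ ker((I - K)^*) = span{(-2, -1, 1)}, i.e. iff -2y_1 - y_2 + y_3 = 0. When solvable, the solutions are x = y + c·(1, -3, 0), c arbitrary (ker(I - K) = span{(1, -3, 0)}, dimension 1).

K has rank 1, so it is an outer product K = u v^T: every row of K is a multiple of one row vector. Reading off the entries, u = (1, -3, 0) and v = (-2, -1, 1) (row i of K equals u_i·v^T). A rank-one matrix u v^T satisfies K u = u (v·u) and kills the (2)-dimensional subspace v^⊥, so its characteristic polynomial is lambda^2 (lambda - v·u) with v·u = tr K = 1. Hence the eigenvalues of I - K are 1 (multiplicity 2) and 1 - (1) = 0, so det(I - K) = 0. (Direct check: I - K =
[[3, 1, -1],
 [-6, -2, 3],
 [0, 0, 1]]
has determinant 0.) So 1 is an eigenvalue of K and (I - K) is not invertible. The finite-dimensional Fredholm alternative says: either (I - K) is invertible, or ker(I - K) ≠ {0} and then range(I - K) = ker((I - K)^*)^⊥, with dim ker(I - K) = dim ker((I - K)^*). We are in the second case, so we need both kernels. Kernel of I - K: (I - K) u = u - u (v·u) = u - u = 0, so ker(I - K) = span{u} = span{(1, -3, 0)} (it is exactly 1-dimensional because rank(I - K) = 2). Kernel of the adjoint: K is real, so (I - K)^* = I - K^T = I - v u^T, and (I - v u^T) v = v - v (u·v) = 0; hence ker((I - K)^*) = span{v} = span{(-2, -1, 1)}. Therefore (I - K) x = y is solvable iff <y, v> = 0, i.e. iff -2y_1 - y_2 + y_3 = 0. When this holds, K y = u (v·y) = 0, so (I - K) y = y and x = y is a particular solution; the full solution set is the line x = y + c·u = y + c·(1, -3, 0), c ∈ C.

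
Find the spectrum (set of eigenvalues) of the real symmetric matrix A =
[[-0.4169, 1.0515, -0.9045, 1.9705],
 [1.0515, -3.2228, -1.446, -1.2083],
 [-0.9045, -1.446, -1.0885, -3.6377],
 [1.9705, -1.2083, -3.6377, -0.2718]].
sigma(A) ≈ {-6, -2, -1, 4}

A is real symmetric, so its spectrum consists of real eigenvalues. Expanding the characteristic polynomial of the displayed matrix gives
  det(λ I - A) = p(λ) = λ^4 + (5)λ^3 + (-16)λ^2 + (-68)λ + (-48).
Solving p(λ) = 0 yields eigenvalues ≈ -6, -2, -1, 4. (A is shown rounded to 4 decimals, so these recover the underlying integer eigenvalues to within that precision.)
Verification: the trace of A = -5 equals the sum of eigenvalues -5, and det(A) ≈ -47.9991 matches the eigenvalue product -48.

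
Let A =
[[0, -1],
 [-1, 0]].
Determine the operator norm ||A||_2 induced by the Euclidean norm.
||A||_2 = 1 (= sqrt(largest eigenvalue of A^T A))

||A||_2 = sigma_max(A) = sqrt(lambda_max(A^T A)). Form the symmetric matrix M = A^T A =
[[1, 0],
 [0, 1]].
Its characteristic polynomial (trace, determinant of M give the coefficients) is
  p(λ) = det(λ I - M) = λ^2 - 2λ + 1.
For λ^2 - 2λ + 1 the discriminant is 0. It is a perfect square (0^2), so the roots are rational: λ = (2 ± 0)/2 = 1, 1.
So the eigenvalues of A^T A are ≈ 1, 1 (all ≥ 0, as they must be for A^T A). The largest is λ_max = 1, hence ||A||_2 = sqrt(λ_max) = 1.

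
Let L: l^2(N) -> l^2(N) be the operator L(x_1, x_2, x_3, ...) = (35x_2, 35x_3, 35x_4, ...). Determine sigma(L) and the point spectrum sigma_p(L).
sigma(L) = closed disk {z in C : |z| ≤ 35}; sigma_p(L) = open disk {z in C : |z| < 35}

Note L = 35·V where V is the unit left shift (V x)_k = x_{k+1}; so sigma(L) = 35·sigma(V) and ||L|| = 35||V||. ||L x||^2 = 1225sum_{k≥2} |x_k|^2 ≤ 1225||x||^2, with equality on {x : x_1 = 0}, so ||L|| = 35. For any lambda with |lambda| < 35, set r = lambda/35 (|r| < 1); the vector x = (1, r, r^2, ...) is in l^2 and satisfies L x = 35(r, r^2, ...) = lambda x, so lambda is an eigenvalue. On the boundary |lambda| = 35 the geometric series diverges, so no l^2 eigenvector exists, but these lambda lie in the approximate point spectrum. Hence sigma(L) is the closed disk of radius 35 and sigma_p(L) is the open disk.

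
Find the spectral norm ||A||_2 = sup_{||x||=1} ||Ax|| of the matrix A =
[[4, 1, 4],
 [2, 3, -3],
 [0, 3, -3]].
||A||_2 ≈ 6.5627 (= sqrt(largest eigenvalue of A^T A))

||A||_2 = sigma_max(A) = sqrt(lambda_max(A^T A)). Form the symmetric matrix M = A^T A =
[[20, 10, 10],
 [10, 19, -14],
 [10, -14, 34]].
Its characteristic polynomial (trace, sum of principal 2x2 minors, determinant of M give the coefficients) is
  p(λ) = det(λ I - M) = λ^3 - 73λ^2 + 1310λ - 900.
No integer candidate from the rational root theorem (±divisors of 900) is a root, so the roots are irrational. The cubic discriminant is Δ = 279607700 > 0, so there are three distinct real roots. p(0) = -900 and p(1) = 338 have opposite signs, so a root lies in (0, 1); Newton's method refines it to λ ≈ 0.7153. p(29) = 86 and p(30) = -300 have opposite signs, so a root lies in (29, 30); Newton's method refines it to λ ≈ 29.2161. p(43) = -40 and p(44) = 596 have opposite signs, so a root lies in (43, 44); Newton's method refines it to λ ≈ 43.0686. Check (Vieta): the three roots sum to 73, matching tr M = 73.
So the eigenvalues of A^T A are ≈ 0.7153, 29.2161, 43.0686 (all ≥ 0, as they must be for A^T A). The largest is λ_max ≈ 43.0686, hence ||A||_2 = sqrt(λ_max) ≈ 6.5627.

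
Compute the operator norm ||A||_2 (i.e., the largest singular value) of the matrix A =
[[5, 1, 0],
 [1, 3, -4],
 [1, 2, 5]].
||A||_2 ≈ 6.4151 (= sqrt(largest eigenvalue of A^T A))

||A||_2 = sigma_max(A) = sqrt(lambda_max(A^T A)). Form the symmetric matrix M = A^T A =
[[27, 10, 1],
 [10, 14, -2],
 [1, -2, 41]].
Its characteristic polynomial (trace, sum of principal 2x2 minors, determinant of M give the coefficients) is
  p(λ) = det(λ I - M) = λ^3 - 82λ^2 + 1954λ - 11236.
No integer candidate from the rational root theorem (±divisors of 11236) is a root, so the roots are irrational. The cubic discriminant is Δ = 47038688 > 0, so there are three distinct real roots. p(8) = -340 and p(9) = 437 have opposite signs, so a root lies in (8, 9); Newton's method refines it to λ ≈ 8.4198. p(32) = 92 and p(33) = -115 have opposite signs, so a root lies in (32, 33); Newton's method refines it to λ ≈ 32.4262. p(41) = -43 and p(42) = 272 have opposite signs, so a root lies in (41, 42); Newton's method refines it to λ ≈ 41.1539. Check (Vieta): the three roots sum to 82, matching tr M = 82.
So the eigenvalues of A^T A are ≈ 8.4198, 32.4262, 41.1539 (all ≥ 0, as they must be for A^T A). The largest is λ_max ≈ 41.1539, hence ||A||_2 = sqrt(λ_max) ≈ 6.4151.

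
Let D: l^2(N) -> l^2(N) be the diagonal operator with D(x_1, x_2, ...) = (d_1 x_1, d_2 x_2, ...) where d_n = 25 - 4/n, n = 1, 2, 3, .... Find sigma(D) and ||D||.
sigma(D) = {25 - 4/n : n ≥ 1} ∪ {25}; ||D|| = 25

A bounded diagonal operator on l^2 with diagonal entries d_n has spectrum equal to the closure of {d_n : n ≥ 1}: every d_n is an eigenvalue (with eigenvector e_n), so {d_n} ⊂ sigma(D); the spectrum is closed, so its closure is too; and for lambda not in the closure, (D - lambda I) has bounded inverse (the diagonal entries 1/(d_n - lambda) are bounded). For our sequence d_n = 25 - 4/n, n = 1, 2, 3, ...:
  - {d_n} = {25 - 4/n : n ≥ 1}; the only limit point is 25
  - closure = {25 - 4/n : n ≥ 1} ∪ {25}
For the norm: a diagonal operator has ||D|| = sup_n |d_n|. Here d_n = 25 - 4/n increases monotonically from d_1 = 21 toward 25, with all terms in [21, 25); so sup_n |d_n| = 25 (the supremum is the limit, not attained). So ||D|| = 25.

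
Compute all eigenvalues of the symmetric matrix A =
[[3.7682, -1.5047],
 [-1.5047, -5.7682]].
sigma(A) ≈ {-6, 4}

A is real symmetric, so its spectrum consists of real eigenvalues. Expanding the characteristic polynomial of the displayed matrix gives
  det(λ I - A) = p(λ) = λ^2 + (2)λ + (-24).
Solving p(λ) = 0 yields eigenvalues ≈ -6, 4. (A is shown rounded to 4 decimals, so these recover the underlying integer eigenvalues to within that precision.)
Verification: the trace of A = -2 equals the sum of eigenvalues -2, and det(A) ≈ -23.9999 matches the eigenvalue product -24.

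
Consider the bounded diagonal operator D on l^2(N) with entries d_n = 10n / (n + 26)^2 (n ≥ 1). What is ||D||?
||D|| = 5/52 (attained at n = 26)

For D diagonal, ||D|| = sup_n |d_n|. Treat f(x) = 10x / (x + 26)^2 for real x > 0. By the quotient rule, f'(x) = 10(26 - x)/(x + 26)^3, which is positive for x < 26 and negative for x > 26. So f has a unique maximum at x = 26, and since 26 is a positive integer, the supremum over n ≥ 1 is attained at n = 26: d_26 = 10·26/(26 + 26)^2 = 10·26/2704 = 5/52. Hence ||D|| = 5/52.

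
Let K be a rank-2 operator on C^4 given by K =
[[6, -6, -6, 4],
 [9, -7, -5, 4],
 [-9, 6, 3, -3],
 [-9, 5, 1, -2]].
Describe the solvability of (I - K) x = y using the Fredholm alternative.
(I - K) is invertible (det(I - K) = 1 ≠ 0), so for every y in C^4 the equation (I - K) x = y has a unique solution.

K has rank 2 and factors as K = U V^T = u1 v1^T + u2 v2^T with u1 = (-2, -1, 0, -1), v1 = (0, 1, 2, -1), u2 = (2, 3, -3, -3), v2 = (3, -2, -1, 1) (multiplying out reproduces the displayed K). The nonzero eigenvalues of U V^T coincide with those of the 2 x 2 matrix G = V^T U = [[v1·u1, v1·u2], [v2·u1, v2·u2]] = [[0, 0], [-5, 0]], and by the Sylvester determinant identity det(I_4 - U V^T) = det(I_2 - V^T U) = det([[1, 0], [5, 1]]) = (1)(1) - (0)(5) = 1. (Direct check: I - K =
[[-5, 6, 6, -4],
 [-9, 8, 5, -4],
 [9, -6, -2, 3],
 [9, -5, -1, 3]]
has determinant 1.) The finite-dimensional Fredholm alternative says: either (I - K) is invertible, or ker(I - K) ≠ {0} and then range(I - K) = ker((I - K)^*)^⊥, with dim ker(I - K) = dim ker((I - K)^*). Since det(I - K) ≠ 0, 1 is not an eigenvalue of K and ker(I - K) = {0}, so we are in the first case: for every y there is a unique x = (I - K)^(-1) y. (Explicitly, by the Woodbury identity, (I - U V^T)^(-1) = I + U (I_2 - G)^(-1) V^T.)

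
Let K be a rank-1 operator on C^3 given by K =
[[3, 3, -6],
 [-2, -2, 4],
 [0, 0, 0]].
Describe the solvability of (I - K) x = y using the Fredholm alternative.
(I - K) is singular (det(I - K) = 0, i.e. 1 ∈ sigma(K)). (I - K) x = y is solvable iff y ⊥ ker((I - K)^*) = span{(-1, -1, 2)}, i.e. iff -y_1 - y_2 + 2y_3 = 0. When solvable, the solutions are x = y + c·(-3, 2, 0), c arbitrary (ker(I - K) = span{(-3, 2, 0)}, dimension 1).

K has rank 1, so it is an outer product K = u v^T: every row of K is a multiple of one row vector. Reading off the entries, u = (-3, 2, 0) and v = (-1, -1, 2) (row i of K equals u_i·v^T). A rank-one matrix u v^T satisfies K u = u (v·u) and kills the (2)-dimensional subspace v^⊥, so its characteristic polynomial is lambda^2 (lambda - v·u) with v·u = tr K = 1. Hence the eigenvalues of I - K are 1 (multiplicity 2) and 1 - (1) = 0, so det(I - K) = 0. (Direct check: I - K =
[[-2, -3, 6],
 [2, 3, -4],
 [0, 0, 1]]
has determinant 0.) So 1 is an eigenvalue of K and (I - K) is not invertible. The finite-dimensional Fredholm alternative says: either (I - K) is invertible, or ker(I - K) ≠ {0} and then range(I - K) = ker((I - K)^*)^⊥, with dim ker(I - K) = dim ker((I - K)^*). We are in the second case, so we need both kernels. Kernel of I - K: (I - K) u = u - u (v·u) = u - u = 0, so ker(I - K) = span{u} = span{(-3, 2, 0)} (it is exactly 1-dimensional because rank(I - K) = 2). Kernel of the adjoint: K is real, so (I - K)^* = I - K^T = I - v u^T, and (I - v u^T) v = v - v (u·v) = 0; hence ker((I - K)^*) = span{v} = span{(-1, -1, 2)}. Therefore (I - K) x = y is solvable iff <y, v> = 0, i.e. iff -y_1 - y_2 + 2y_3 = 0. When this holds, K y = u (v·y) = 0, so (I - K) y = y and x = y is a particular solution; the full solution set is the line x = y + c·u = y + c·(-3, 2, 0), c ∈ C.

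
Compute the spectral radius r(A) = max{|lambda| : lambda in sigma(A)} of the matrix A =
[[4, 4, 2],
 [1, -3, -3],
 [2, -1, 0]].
r(A) ≈ 4.849

The eigenvalues of A are the roots of its characteristic polynomial. With M = A (coefficients from the trace, the sum of principal 2x2 minors, and det A):
  p(λ) = det(λ I - M) = λ^3 - λ^2 - 23λ + 26.
No integer candidate from the rational root theorem (±divisors of 26) is a root, so the roots are irrational. The cubic discriminant is Δ = 41813 > 0, so there are three distinct real roots. p(-5) = -9 and p(-4) = 38 have opposite signs, so a root lies in (-5, -4); Newton's method refines it to λ ≈ -4.849. p(1) = 3 and p(2) = -16 have opposite signs, so a root lies in (1, 2); Newton's method refines it to λ ≈ 1.1382. p(4) = -18 and p(5) = 11 have opposite signs, so a root lies in (4, 5); Newton's method refines it to λ ≈ 4.7108. Check (Vieta): the three roots sum to 1, matching tr M = 1.
Thus the eigenvalues (to 4 decimals) are -4.849 (modulus 4.849); 1.1382 (modulus 1.1382); 4.7108 (modulus 4.7108). The spectral radius is the largest modulus: r(A) ≈ 4.849. (Cross-check: r(A) ≤ ||A||_2 ≈ 6.6262; equality holds whenever A is normal, though it can also hold for some non-normal A.)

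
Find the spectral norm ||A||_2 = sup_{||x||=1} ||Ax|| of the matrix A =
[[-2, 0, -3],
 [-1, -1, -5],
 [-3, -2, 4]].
||A||_2 ≈ 7.0894 (= sqrt(largest eigenvalue of A^T A))

||A||_2 = sigma_max(A) = sqrt(lambda_max(A^T A)). Form the symmetric matrix M = A^T A =
[[14, 7, -1],
 [7, 5, -3],
 [-1, -3, 50]].
Its characteristic polynomial (trace, sum of principal 2x2 minors, determinant of M give the coefficients) is
  p(λ) = det(λ I - M) = λ^3 - 69λ^2 + 961λ - 961.
No integer candidate from the rational root theorem (±divisors of 961) is a root, so the roots are irrational. The cubic discriminant is Δ = 706158176 > 0, so there are three distinct real roots. p(1) = -68 and p(2) = 693 have opposite signs, so a root lies in (1, 2); Newton's method refines it to λ ≈ 1.0829. p(17) = 348 and p(18) = -187 have opposite signs, so a root lies in (17, 18); Newton's method refines it to λ ≈ 17.6573. p(50) = -411 and p(51) = 1232 have opposite signs, so a root lies in (50, 51); Newton's method refines it to λ ≈ 50.2598. Check (Vieta): the three roots sum to 69, matching tr M = 69.
So the eigenvalues of A^T A are ≈ 1.0829, 17.6573, 50.2598 (all ≥ 0, as they must be for A^T A). The largest is λ_max ≈ 50.2598, hence ||A||_2 = sqrt(λ_max) ≈ 7.0894.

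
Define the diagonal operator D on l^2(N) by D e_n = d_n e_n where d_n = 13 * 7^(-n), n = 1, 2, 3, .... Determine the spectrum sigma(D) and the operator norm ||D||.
sigma(D) = {13 * 7^(-n) : n ≥ 1} ∪ {0}; ||D|| = 13/7

A bounded diagonal operator on l^2 with diagonal entries d_n has spectrum equal to the closure of {d_n : n ≥ 1}: every d_n is an eigenvalue (with eigenvector e_n), so {d_n} ⊂ sigma(D); the spectrum is closed, so its closure is too; and for lambda not in the closure, (D - lambda I) has bounded inverse (the diagonal entries 1/(d_n - lambda) are bounded). For our sequence d_n = 13 * 7^(-n), n = 1, 2, 3, ...:
  - {d_n} = {13 * 7^(-n) : n ≥ 1}; the only limit point is 0
  - closure = {13 * 7^(-n) : n ≥ 1} ∪ {0}
For the norm: a diagonal operator has ||D|| = sup_n |d_n|. Here d_n = 13 * 7^(-n) is positive and decreasing, so sup_n |d_n| = d_1 = 13/7. So ||D|| = 13/7.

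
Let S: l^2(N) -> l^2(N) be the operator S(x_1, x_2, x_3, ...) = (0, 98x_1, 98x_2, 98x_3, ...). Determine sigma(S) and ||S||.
sigma(S) = closed disk {z in C : |z| ≤ 98}; ||S|| = 98

Note S = 98·U where U is the unit right shift (U x)_k = x_{k-1} (with x_0 := 0); so ||S|| = 98||U|| and sigma(S) = 98·sigma(U). ||S x||^2 = sum_{k≥1} |98x_k|^2 = 9604||x||^2, so ||S|| = 98 and sigma(S) ⊂ {|z| ≤ 98}. For any |lambda| < 98, the equation (S - lambda I) x = 0 forces x_1 = 0, then 98x_k = lambda x_{k+1} ⇒ x = 0, so S has no eigenvalues. But (S - lambda I) is not surjective for |lambda| < 98: solving (S - lambda I) x = e_1 would require x_n proportional to (lambda/98)^(-n), which is not in l^2. So every |lambda| < 98 lies in the residual spectrum. The boundary |lambda| = 98 is in the approximate point spectrum (the spectrum is closed). Hence sigma(S) is the closed disk of radius 98.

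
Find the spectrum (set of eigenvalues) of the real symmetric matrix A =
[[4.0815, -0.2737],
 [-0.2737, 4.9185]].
sigma(A) ≈ {4, 5}

A is real symmetric, so its spectrum consists of real eigenvalues. Expanding the characteristic polynomial of the displayed matrix gives
  det(λ I - A) = p(λ) = λ^2 + (-9)λ + (20).
Solving p(λ) = 0 yields eigenvalues ≈ 4, 5. (A is shown rounded to 4 decimals, so these recover the underlying integer eigenvalues to within that precision.)
Verification: the trace of A = 9 equals the sum of eigenvalues 9, and det(A) ≈ 19.9999 matches the eigenvalue product 20.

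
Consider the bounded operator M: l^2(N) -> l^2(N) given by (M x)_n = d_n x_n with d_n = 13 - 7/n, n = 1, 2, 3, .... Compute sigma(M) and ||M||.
sigma(M) = {13 - 7/n : n ≥ 1} ∪ {13}; ||M|| = 13

A bounded diagonal operator on l^2 with diagonal entries d_n has spectrum equal to the closure of {d_n : n ≥ 1}: every d_n is an eigenvalue (with eigenvector e_n), so {d_n} ⊂ sigma(M); the spectrum is closed, so its closure is too; and for lambda not in the closure, (M - lambda I) has bounded inverse (the diagonal entries 1/(d_n - lambda) are bounded). For our sequence d_n = 13 - 7/n, n = 1, 2, 3, ...:
  - {d_n} = {13 - 7/n : n ≥ 1}; the only limit point is 13
  - closure = {13 - 7/n : n ≥ 1} ∪ {13}
For the norm: a diagonal operator has ||M|| = sup_n |d_n|. Here d_n = 13 - 7/n increases monotonically from d_1 = 6 toward 13, with all terms in [6, 13); so sup_n |d_n| = 13 (the supremum is the limit, not attained). So ||M|| = 13.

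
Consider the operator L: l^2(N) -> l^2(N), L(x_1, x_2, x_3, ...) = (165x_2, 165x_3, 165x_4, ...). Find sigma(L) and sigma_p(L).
sigma(L) = closed disk {z in C : |z| ≤ 165}; sigma_p(L) = open disk {z in C : |z| < 165}

Note L = 165·V where V is the unit left shift (V x)_k = x_{k+1}; so sigma(L) = 165·sigma(V) and ||L|| = 165||V||. ||L x||^2 = 27225sum_{k≥2} |x_k|^2 ≤ 27225||x||^2, with equality on {x : x_1 = 0}, so ||L|| = 165. For any lambda with |lambda| < 165, set r = lambda/165 (|r| < 1); the vector x = (1, r, r^2, ...) is in l^2 and satisfies L x = 165(r, r^2, ...) = lambda x, so lambda is an eigenvalue. On the boundary |lambda| = 165 the geometric series diverges, so no l^2 eigenvector exists, but these lambda lie in the approximate point spectrum. Hence sigma(L) is the closed disk of radius 165 and sigma_p(L) is the open disk.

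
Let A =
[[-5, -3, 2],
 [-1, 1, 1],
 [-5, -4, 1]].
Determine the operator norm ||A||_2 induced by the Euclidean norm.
||A||_2 ≈ 8.9041 (= sqrt(largest eigenvalue of A^T A))

||A||_2 = sigma_max(A) = sqrt(lambda_max(A^T A)). Form the symmetric matrix M = A^T A =
[[51, 34, -16],
 [34, 26, -9],
 [-16, -9, 6]].
Its characteristic polynomial (trace, sum of principal 2x2 minors, determinant of M give the coefficients) is
  p(λ) = det(λ I - M) = λ^3 - 83λ^2 + 295λ - 25.
No integer candidate from the rational root theorem (±divisors of 25) is a root, so the roots are irrational. The cubic discriminant is Δ = 450648400 > 0, so there are three distinct real roots. p(0) = -25 and p(1) = 188 have opposite signs, so a root lies in (0, 1); Newton's method refines it to λ ≈ 0.0869. p(3) = 140 and p(4) = -109 have opposite signs, so a root lies in (3, 4); Newton's method refines it to λ ≈ 3.63. p(79) = -1684 and p(80) = 4375 have opposite signs, so a root lies in (79, 80); Newton's method refines it to λ ≈ 79.2831. Check (Vieta): the three roots sum to 83, matching tr M = 83.
So the eigenvalues of A^T A are ≈ 0.0869, 3.63, 79.2831 (all ≥ 0, as they must be for A^T A). The largest is λ_max ≈ 79.2831, hence ||A||_2 = sqrt(λ_max) ≈ 8.9041.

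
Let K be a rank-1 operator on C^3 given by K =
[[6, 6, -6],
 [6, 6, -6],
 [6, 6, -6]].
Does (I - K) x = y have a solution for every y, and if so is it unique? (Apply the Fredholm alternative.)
(I - K) is invertible (det(I - K) = -5 ≠ 0), so for every y in C^3 the equation (I - K) x = y has a unique solution.

K has rank 1, so it is an outer product K = u v^T: every row of K is a multiple of one row vector. Reading off the entries, u = (-3, -3, -3) and v = (-2, -2, 2) (row i of K equals u_i·v^T). A rank-one matrix u v^T satisfies K u = u (v·u) and kills the (2)-dimensional subspace v^⊥, so its characteristic polynomial is lambda^2 (lambda - v·u) with v·u = tr K = 6. Hence the eigenvalues of I - K are 1 (multiplicity 2) and 1 - (6) = -5, so det(I - K) = -5. (Direct check: I - K =
[[-5, -6, 6],
 [-6, -5, 6],
 [-6, -6, 7]]
has determinant -5.) The finite-dimensional Fredholm alternative says: either (I - K) is invertible, or ker(I - K) ≠ {0} and then range(I - K) = ker((I - K)^*)^⊥, with dim ker(I - K) = dim ker((I - K)^*). Since det(I - K) ≠ 0, 1 is not an eigenvalue of K and ker(I - K) = {0}, so we are in the first case: for every y there is a unique x = (I - K)^(-1) y. Explicitly, by the Sherman–Morrison formula, (I - u v^T)^(-1) = I + u v^T/(1 - v·u), i.e. (I - K)^(-1) = I + K/(-5).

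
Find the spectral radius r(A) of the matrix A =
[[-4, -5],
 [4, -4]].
r(A) = 6

The eigenvalues of A are the roots of its characteristic polynomial. With M = A (coefficients from the trace and determinant):
  p(λ) = det(λ I - M) = λ^2 + 8λ + 36.
For λ^2 + 8λ + 36 the discriminant is -80. It is negative, so the roots are the complex-conjugate pair λ = -4 ± (sqrt(80)/2) i ≈ -4 ± 4.4721i. For a conjugate pair the product of the roots equals the constant term, so |λ|^2 = 36 and |λ| = sqrt(36) = 6.
Thus the eigenvalues (to 4 decimals) are -4 ± 4.4721i (modulus 6). The spectral radius is the largest modulus: r(A) = 6. (Cross-check: r(A) ≤ ||A||_2 ≈ 6.5208; equality holds whenever A is normal, though it can also hold for some non-normal A.)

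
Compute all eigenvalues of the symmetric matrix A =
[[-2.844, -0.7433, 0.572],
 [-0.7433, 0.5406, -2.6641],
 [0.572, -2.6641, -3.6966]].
sigma(A) ≈ {-5, -3, 2}

A is real symmetric, so its spectrum consists of real eigenvalues. Expanding the characteristic polynomial of the displayed matrix gives
  det(λ I - A) = p(λ) = λ^3 + (6)λ^2 + (-1)λ + (-30).
Solving p(λ) = 0 yields eigenvalues ≈ -5, -3, 2. (A is shown rounded to 4 decimals, so these recover the underlying integer eigenvalues to within that precision.)
Verification: the trace of A = -6 equals the sum of eigenvalues -6, and det(A) ≈ 29.9993 matches the eigenvalue product 30.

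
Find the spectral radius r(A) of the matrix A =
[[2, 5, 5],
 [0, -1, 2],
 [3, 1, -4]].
r(A) ≈ 5.5529

The eigenvalues of A are the roots of its characteristic polynomial. With M = A (coefficients from the trace, the sum of principal 2x2 minors, and det A):
  p(λ) = det(λ I - M) = λ^3 + 3λ^2 - 23λ - 49.
No integer candidate from the rational root theorem (±divisors of 49) is a root, so the roots are irrational. The cubic discriminant is Δ = 54752 > 0, so there are three distinct real roots. p(-6) = -19 and p(-5) = 16 have opposite signs, so a root lies in (-6, -5); Newton's method refines it to λ ≈ -5.5529. p(-2) = 1 and p(-1) = -24 have opposite signs, so a root lies in (-2, -1); Newton's method refines it to λ ≈ -1.9568. p(4) = -29 and p(5) = 36 have opposite signs, so a root lies in (4, 5); Newton's method refines it to λ ≈ 4.5096. Check (Vieta): the three roots sum to -3, matching tr M = -3.
Thus the eigenvalues (to 4 decimals) are -5.5529 (modulus 5.5529); -1.9568 (modulus 1.9568); 4.5096 (modulus 4.5096). The spectral radius is the largest modulus: r(A) ≈ 5.5529. (Cross-check: r(A) ≤ ||A||_2 ≈ 7.5957; equality holds whenever A is normal, though it can also hold for some non-normal A.)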